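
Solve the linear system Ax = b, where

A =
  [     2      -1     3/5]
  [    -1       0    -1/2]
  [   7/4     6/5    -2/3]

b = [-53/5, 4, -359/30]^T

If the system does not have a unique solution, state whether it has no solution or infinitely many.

x_1 = -6, x_2 = 1, x_3 = 4

Row-reduce the augmented matrix:
R1 ← R1 / (2).
R2 ← R2 + 1·R1.
R3 ← R3 − 7/4·R1.
R2 ← R2 / (-1/2).
R1 ← R1 + 1/2·R2.
R3 ← R3 − 83/40·R2.
R3 ← R3 / (-1213/600).
R1 ← R1 − 1/2·R3.
R2 ← R2 − 2/5·R3.
Reading off the reduced rows gives x_1 = -6, x_2 = 1, x_3 = 4.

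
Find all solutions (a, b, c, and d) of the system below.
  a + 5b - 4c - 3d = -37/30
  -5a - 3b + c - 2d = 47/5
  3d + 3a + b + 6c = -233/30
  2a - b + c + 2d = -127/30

a = -5/2, b = 1/3, c = -1/2, d = 4/5

Row-reduce the augmented matrix:
R2 ← R2 + 5·R1.
R3 ← R3 − 3·R1.
R4 ← R4 − 2·R1.
R2 ← R2 / (22).
R1 ← R1 − 5·R2.
R3 ← R3 + 14·R2.
R4 ← R4 + 11·R2.
R3 ← R3 / (65/11).
R1 ← R1 − 7/22·R3.
R2 ← R2 + 19/22·R3.
R4 ← R4 + 1/2·R3.
R4 ← R4 / (-2/5).
R1 ← R1 − 4/5·R4.
R2 ← R2 + 3/5·R4.
R3 ← R3 − 1/5·R4.
Reading off the reduced rows gives a = -5/2, b = 1/3, c = -1/2, d = 4/5.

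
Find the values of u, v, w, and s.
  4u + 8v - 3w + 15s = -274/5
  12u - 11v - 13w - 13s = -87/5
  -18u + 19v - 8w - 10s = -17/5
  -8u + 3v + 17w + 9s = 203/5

u = -11/5, v = -2, w = 5/2, s = -3/2

Row-reduce the augmented matrix:
R1 ← R1 / (4).
R2 ← R2 − 12·R1.
R3 ← R3 + 18·R1.
R4 ← R4 + 8·R1.
R2 ← R2 / (-35).
R1 ← R1 − 2·R2.
R3 ← R3 − 55·R2.
R4 ← R4 − 19·R2.
R3 ← R3 / (-389/14).
R1 ← R1 + 137/140·R3.
R2 ← R2 − 4/35·R3.
R4 ← R4 − 309/35·R3.
R4 ← R4 / (-6176/1945).
R1 ← R1 − 3152/1945·R4.
R2 ← R2 − 2954/1945·R4.
R3 ← R3 − 471/389·R4.
Reading off the reduced rows gives u = -11/5, v = -2, w = 5/2, s = -3/2.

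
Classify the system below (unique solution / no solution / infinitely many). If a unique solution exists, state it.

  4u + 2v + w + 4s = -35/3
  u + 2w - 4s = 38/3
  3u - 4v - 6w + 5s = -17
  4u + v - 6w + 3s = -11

u = 0, v = 0, w = 1/3, s = -3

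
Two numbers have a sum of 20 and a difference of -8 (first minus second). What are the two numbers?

Let x = first number, y = second number.
  x + y = 20
  x - y = -8
Row-reduce the augmented matrix:
R2 ← R2 − 1·R1.
R2 ← R2 / (-2).
R1 ← R1 − 1·R2.
Reading off the reduced rows gives x = 6, y = 14.

first number: 6, second number: 14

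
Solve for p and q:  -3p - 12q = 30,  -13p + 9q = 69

p = -6, q = -1

Row-reduce the augmented matrix:
R1 ← R1 / (-3).
R2 ← R2 + 13·R1.
R2 ← R2 / (61).
R1 ← R1 − 4·R2.
Reading off the reduced rows gives p = -6, q = -1.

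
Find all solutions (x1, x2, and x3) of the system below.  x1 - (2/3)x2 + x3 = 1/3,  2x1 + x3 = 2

infinitely many solutions

Row-reduce:
R2 ← R2 − 2·R1.
R2 ← R2 / (4/3).
R1 ← R1 + 2/3·R2.
Rank is 2 with 3 unknowns, leaving x3 free.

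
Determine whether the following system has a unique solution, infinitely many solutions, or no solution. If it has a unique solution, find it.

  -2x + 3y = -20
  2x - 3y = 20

Row-reduce:
R1 ← R1 / (-2).
R2 ← R2 − 2·R1.
Rank is 1 with 2 unknowns, leaving y free.

infinitely many solutions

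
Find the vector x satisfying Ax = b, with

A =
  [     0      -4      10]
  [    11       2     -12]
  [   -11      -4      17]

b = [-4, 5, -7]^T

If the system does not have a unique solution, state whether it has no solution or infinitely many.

infinitely many solutions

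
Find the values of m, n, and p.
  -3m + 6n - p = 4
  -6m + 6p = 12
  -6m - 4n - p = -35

m = 3, n = 3, p = 5

Row-reduce the augmented matrix:
R1 ← R1 / (-3).
R2 ← R2 + 6·R1.
R3 ← R3 + 6·R1.
R2 ← R2 / (-12).
R1 ← R1 + 2·R2.
R3 ← R3 + 16·R2.
R3 ← R3 / (-29/3).
R1 ← R1 + 1·R3.
R2 ← R2 + 2/3·R3.
Reading off the reduced rows gives m = 3, n = 3, p = 5.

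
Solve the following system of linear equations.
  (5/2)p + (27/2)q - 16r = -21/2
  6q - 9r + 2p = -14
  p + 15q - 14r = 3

no solution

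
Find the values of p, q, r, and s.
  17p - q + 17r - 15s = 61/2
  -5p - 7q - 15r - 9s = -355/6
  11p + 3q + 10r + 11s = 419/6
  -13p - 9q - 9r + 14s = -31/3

Row-reduce the augmented matrix:
R1 ← R1 / (17).
R2 ← R2 + 5·R1.
R3 ← R3 − 11·R1.
R4 ← R4 + 13·R1.
R2 ← R2 / (-124/17).
R1 ← R1 + 1/17·R2.
R3 ← R3 − 62/17·R2.
R4 ← R4 + 166/17·R2.
R3 ← R3 / (-6).
R1 ← R1 − 67/62·R3.
R2 ← R2 − 85/62·R3.
R4 ← R4 − 539/31·R3.
R4 ← R4 / (5678/93).
R1 ← R1 − 325/186·R4.
R2 ← R2 − 937/186·R4.
R3 ← R3 + 7/3·R4.
Reading off the reduced rows gives p = 7/3, q = 0, r = 5/3, s = 5/2.

p = 7/3, q = 0, r = 5/3, s = 5/2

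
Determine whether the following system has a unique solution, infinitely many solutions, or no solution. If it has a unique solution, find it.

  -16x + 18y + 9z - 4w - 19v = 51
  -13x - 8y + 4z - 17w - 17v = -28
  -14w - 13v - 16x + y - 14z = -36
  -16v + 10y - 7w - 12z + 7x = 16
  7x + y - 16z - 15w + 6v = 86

x = 2, y = 6, z = 3, w = -6, v = 4

Row-reduce the augmented matrix:
R1 ← R1 / (-16).
R2 ← R2 + 13·R1.
R3 ← R3 + 16·R1.
R4 ← R4 − 7·R1.
R5 ← R5 − 7·R1.
R2 ← R2 / (-181/8).
R1 ← R1 + 9/8·R2.
R3 ← R3 + 17·R2.
R4 ← R4 − 143/8·R2.
R5 ← R5 − 71/8·R2.
R3 ← R3 / (-7425/362).
R1 ← R1 + 72/181·R3.
R2 ← R2 − 53/362·R3.
R4 ← R4 + 1933/181·R3.
R5 ← R5 + 4837/362·R3.
R4 ← R4 / (-9794/495).
R1 ← R1 − 51/55·R4.
R2 ← R2 − 302/495·R4.
R3 ← R3 + 8/495·R4.
R5 ← R5 + 11068/495·R4.
R5 ← R5 / (1872544/73455).
R1 ← R1 + 36179/146910·R5.
R2 ← R2 + 11498/14691·R5.
R3 ← R3 + 4787/14691·R5.
R4 ← R4 − 217421/146910·R5.
Reading off the reduced rows gives x = 2, y = 6, z = 3, w = -6, v = 4.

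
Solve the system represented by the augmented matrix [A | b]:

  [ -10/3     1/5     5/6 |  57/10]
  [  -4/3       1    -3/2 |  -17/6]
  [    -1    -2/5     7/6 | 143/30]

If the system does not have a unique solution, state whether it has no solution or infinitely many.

no solution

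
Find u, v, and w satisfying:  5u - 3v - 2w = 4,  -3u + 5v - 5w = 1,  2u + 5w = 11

Row-reduce the augmented matrix:
R1 ← R1 / (5).
R2 ← R2 + 3·R1.
R3 ← R3 − 2·R1.
R2 ← R2 / (16/5).
R1 ← R1 + 3/5·R2.
R3 ← R3 − 6/5·R2.
R3 ← R3 / (65/8).
R1 ← R1 + 25/16·R3.
R2 ← R2 + 31/16·R3.
Reading off the reduced rows gives u = 3, v = 3, w = 1.

u = 3, v = 3, w = 1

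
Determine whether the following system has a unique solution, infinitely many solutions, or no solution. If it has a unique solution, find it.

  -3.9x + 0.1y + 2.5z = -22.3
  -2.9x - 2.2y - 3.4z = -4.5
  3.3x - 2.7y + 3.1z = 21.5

x = 5, y = -3, z = -1

Row-reduce the augmented matrix:
R1 ← R1 / (-39/10).
R2 ← R2 + 29/10·R1.
R3 ← R3 − 33/10·R1.
R2 ← R2 / (-887/390).
R1 ← R1 + 1/39·R2.
R3 ← R3 + 34/13·R2.
R3 ← R3 / (49951/4435).
R1 ← R1 + 516/887·R3.
R2 ← R2 − 2051/887·R3.
Reading off the reduced rows gives x = 5, y = -3, z = -1.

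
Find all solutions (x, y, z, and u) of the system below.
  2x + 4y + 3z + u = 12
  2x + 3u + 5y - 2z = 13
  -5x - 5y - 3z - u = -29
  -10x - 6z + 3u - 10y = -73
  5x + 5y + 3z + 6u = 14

Row-reduce the augmented matrix:
R1 ← R1 / (2).
R2 ← R2 − 2·R1.
R3 ← R3 + 5·R1.
R4 ← R4 + 10·R1.
R5 ← R5 − 5·R1.
R1 ← R1 − 2·R2.
R3 ← R3 − 5·R2.
R4 ← R4 − 10·R2.
R5 ← R5 + 5·R2.
R3 ← R3 / (59/2).
R1 ← R1 − 23/2·R3.
R2 ← R2 + 5·R3.
R4 ← R4 − 59·R3.
R5 ← R5 + 59/2·R3.
R4 ← R4 / (5).
R1 ← R1 + 11/59·R4.
R2 ← R2 − 33/59·R4.
R3 ← R3 + 17/59·R4.
R5 ← R5 − 5·R4.
R5 reduces to 0 = 0, so the extra equation is consistent.
Reading off the reduced rows gives x = 5, y = 2, z = -1, u = -3.

x = 5, y = 2, z = -1, u = -3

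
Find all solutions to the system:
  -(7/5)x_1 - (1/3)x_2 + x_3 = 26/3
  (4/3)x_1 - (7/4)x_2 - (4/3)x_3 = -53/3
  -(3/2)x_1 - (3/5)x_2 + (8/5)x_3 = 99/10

x_1 = -5, x_2 = 4, x_3 = 3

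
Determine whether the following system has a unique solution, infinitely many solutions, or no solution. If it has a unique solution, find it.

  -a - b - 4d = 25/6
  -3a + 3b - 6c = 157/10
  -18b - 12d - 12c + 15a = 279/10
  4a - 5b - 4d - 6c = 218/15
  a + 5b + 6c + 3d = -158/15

Row-reduce the augmented matrix:
R1 ← R1 / (-1).
R2 ← R2 + 3·R1.
R3 ← R3 − 15·R1.
R4 ← R4 − 4·R1.
R5 ← R5 − 1·R1.
R2 ← R2 / (6).
R1 ← R1 − 1·R2.
R3 ← R3 + 33·R2.
R4 ← R4 + 9·R2.
R5 ← R5 − 4·R2.
R3 ← R3 / (-45).
R1 ← R1 − 1·R3.
R2 ← R2 + 1·R3.
R4 ← R4 + 15·R3.
R5 ← R5 − 10·R3.
Swap R4 and R5.
R4 ← R4 / (-31/3).
R1 ← R1 − 28/15·R4.
R2 ← R2 − 32/15·R4.
R3 ← R3 − 2/15·R4.
R5 reduces to 0 = 0, so the extra equation is consistent.
Reading off the reduced rows gives a = 1/2, b = 4/3, c = -11/5, d = -3/2.

a = 1/2, b = 4/3, c = -11/5, d = -3/2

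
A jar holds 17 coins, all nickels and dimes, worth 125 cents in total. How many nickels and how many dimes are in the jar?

nickels: 9, dimes: 8

Let n = nickels, d = dimes.
  n + d = 17
  5n + 10d = 125
Row-reduce the augmented matrix:
R2 ← R2 − 5·R1.
R2 ← R2 / (5).
R1 ← R1 − 1·R2.
Reading off the reduced rows gives n = 9, d = 8.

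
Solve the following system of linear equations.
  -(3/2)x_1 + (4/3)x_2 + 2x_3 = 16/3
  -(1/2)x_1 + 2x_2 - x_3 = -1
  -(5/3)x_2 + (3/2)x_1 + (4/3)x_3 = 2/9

Row-reduce the augmented matrix:
R1 ← R1 / (-3/2).
R2 ← R2 + 1/2·R1.
R3 ← R3 − 3/2·R1.
R2 ← R2 / (14/9).
R1 ← R1 + 8/9·R2.
R3 ← R3 + 1/3·R2.
R3 ← R3 / (125/42).
R1 ← R1 + 16/7·R3.
R2 ← R2 + 15/14·R3.
Reading off the reduced rows gives x_1 = -4/3, x_2 = 0, x_3 = 5/3.

x_1 = -4/3, x_2 = 0, x_3 = 5/3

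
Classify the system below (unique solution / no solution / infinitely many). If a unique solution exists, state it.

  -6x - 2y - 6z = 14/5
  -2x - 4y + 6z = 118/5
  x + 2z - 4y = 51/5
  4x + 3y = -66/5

Row-reduce the augmented matrix:
R1 ← R1 / (-6).
R2 ← R2 + 2·R1.
R3 ← R3 − 1·R1.
R4 ← R4 − 4·R1.
R2 ← R2 / (-10/3).
R1 ← R1 − 1/3·R2.
R3 ← R3 + 13/3·R2.
R4 ← R4 − 5/3·R2.
R3 ← R3 / (-47/5).
R1 ← R1 − 9/5·R3.
R2 ← R2 + 12/5·R3.
R4 reduces to 0 = 0, so the extra equation is consistent.
Reading off the reduced rows gives x = -9/5, y = -2, z = 2.

x = -9/5, y = -2, z = 2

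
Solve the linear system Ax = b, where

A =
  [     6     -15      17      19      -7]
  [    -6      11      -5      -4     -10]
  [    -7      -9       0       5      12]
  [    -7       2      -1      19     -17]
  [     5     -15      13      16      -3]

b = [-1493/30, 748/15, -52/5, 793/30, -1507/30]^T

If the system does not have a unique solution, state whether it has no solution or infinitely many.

Row-reduce the augmented matrix:
R1 ← R1 / (6).
R2 ← R2 + 6·R1.
R3 ← R3 + 7·R1.
R4 ← R4 + 7·R1.
R5 ← R5 − 5·R1.
R2 ← R2 / (-4).
R1 ← R1 + 5/2·R2.
R3 ← R3 + 53/2·R2.
R4 ← R4 + 31/2·R2.
R5 ← R5 + 5/2·R2.
R3 ← R3 / (-179/3).
R1 ← R1 + 14/3·R3.
R2 ← R2 + 3·R3.
R4 ← R4 + 83/3·R3.
R5 ← R5 + 26/3·R3.
R4 ← R4 / (11831/716).
R1 ← R1 + 803/1432·R4.
R2 ← R2 + 171/1432·R4.
R3 ← R3 − 1733/1432·R4.
R5 ← R5 − 1833/1432·R4.
R5 ← R5 / (-57445/23662).
R1 ← R1 + 2395/23662·R5.
R2 ← R2 + 40261/23662·R5.
R3 ← R3 + 23149/23662·R5.
R4 ← R4 + 9517/11831·R5.
Reading off the reduced rows gives x_1 = -3, x_2 = 13/5, x_3 = 2/3, x_4 = -2/5, x_5 = -1/2.

x_1 = -3, x_2 = 13/5, x_3 = 2/3, x_4 = -2/5, x_5 = -1/2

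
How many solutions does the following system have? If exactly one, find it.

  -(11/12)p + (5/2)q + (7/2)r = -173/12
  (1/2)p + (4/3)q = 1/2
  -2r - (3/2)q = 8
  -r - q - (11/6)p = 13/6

no solution

Row-reduce:
R1 ← R1 / (-11/12).
R2 ← R2 − 1/2·R1.
R4 ← R4 + 11/6·R1.
R2 ← R2 / (89/33).
R1 ← R1 + 30/11·R2.
R3 ← R3 + 3/2·R2.
R4 ← R4 + 6·R2.
R3 ← R3 / (-167/178).
R1 ← R1 + 168/89·R3.
R2 ← R2 − 63/89·R3.
R4 ← R4 + 334/89·R3.
Row 4 reduces to 0 = -1, a contradiction. The system is inconsistent.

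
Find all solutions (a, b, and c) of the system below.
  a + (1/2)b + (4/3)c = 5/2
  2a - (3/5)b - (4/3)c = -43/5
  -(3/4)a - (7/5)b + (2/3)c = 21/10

Row-reduce the augmented matrix:
R2 ← R2 − 2·R1.
R3 ← R3 + 3/4·R1.
R2 ← R2 / (-8/5).
R1 ← R1 − 1/2·R2.
R3 ← R3 + 41/40·R2.
R3 ← R3 / (203/48).
R1 ← R1 − 1/12·R3.
R2 ← R2 − 5/2·R3.
Reading off the reduced rows gives a = -2, b = 1, c = 3.

a = -2, b = 1, c = 3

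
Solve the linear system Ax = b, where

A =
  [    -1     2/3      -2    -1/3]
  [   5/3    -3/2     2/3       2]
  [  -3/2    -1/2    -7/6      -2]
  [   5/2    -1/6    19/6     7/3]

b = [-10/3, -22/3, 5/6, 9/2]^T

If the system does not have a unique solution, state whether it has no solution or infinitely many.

Row-reduce:
R1 ← R1 / (-1).
R2 ← R2 − 5/3·R1.
R3 ← R3 + 3/2·R1.
R4 ← R4 − 5/2·R1.
R2 ← R2 / (-7/18).
R1 ← R1 + 2/3·R2.
R3 ← R3 + 3/2·R2.
R4 ← R4 − 3/2·R2.
R3 ← R3 / (509/42).
R1 ← R1 − 46/7·R3.
R2 ← R2 − 48/7·R3.
R4 ← R4 + 509/42·R3.
Row 4 reduces to 0 = 2, a contradiction. The system is inconsistent.

no solution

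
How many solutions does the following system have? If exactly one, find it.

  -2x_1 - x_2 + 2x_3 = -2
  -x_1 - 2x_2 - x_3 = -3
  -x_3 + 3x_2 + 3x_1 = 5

infinitely many solutions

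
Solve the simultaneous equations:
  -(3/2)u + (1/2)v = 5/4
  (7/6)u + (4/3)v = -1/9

u = -2/3, v = 1/2

Row-reduce the augmented matrix:
R1 ← R1 / (-3/2).
R2 ← R2 − 7/6·R1.
R2 ← R2 / (31/18).
R1 ← R1 + 1/3·R2.
Reading off the reduced rows gives u = -2/3, v = 1/2.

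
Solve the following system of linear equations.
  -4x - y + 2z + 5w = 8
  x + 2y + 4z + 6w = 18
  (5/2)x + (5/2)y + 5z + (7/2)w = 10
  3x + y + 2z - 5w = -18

no solution

Row-reduce:
R1 ← R1 / (-4).
R2 ← R2 − 1·R1.
R3 ← R3 − 5/2·R1.
R4 ← R4 − 3·R1.
R2 ← R2 / (7/4).
R1 ← R1 − 1/4·R2.
R3 ← R3 − 15/8·R2.
R4 ← R4 − 1/4·R2.
R3 ← R3 / (10/7).
R1 ← R1 + 8/7·R3.
R2 ← R2 − 18/7·R3.
R4 ← R4 − 20/7·R3.
Row 4 reduces to 0 = -2, a contradiction. The system is inconsistent.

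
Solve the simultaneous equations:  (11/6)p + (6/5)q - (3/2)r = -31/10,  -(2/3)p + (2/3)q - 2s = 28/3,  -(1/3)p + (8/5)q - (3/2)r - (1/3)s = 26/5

infinitely many solutions

Row-reduce:
R1 ← R1 / (11/6).
R2 ← R2 + 2/3·R1.
R3 ← R3 + 1/3·R1.
R2 ← R2 / (182/165).
R1 ← R1 − 36/55·R2.
R3 ← R3 − 20/11·R2.
R3 ← R3 / (-159/182).
R1 ← R1 + 45/91·R3.
R2 ← R2 + 45/91·R3.
Rank is 3 with 4 unknowns, leaving s free.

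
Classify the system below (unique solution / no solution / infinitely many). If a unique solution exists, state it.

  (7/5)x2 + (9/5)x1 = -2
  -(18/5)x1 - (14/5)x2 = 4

Row-reduce:
R1 ← R1 / (9/5).
R2 ← R2 + 18/5·R1.
Rank is 1 with 2 unknowns, leaving x2 free.

infinitely many solutions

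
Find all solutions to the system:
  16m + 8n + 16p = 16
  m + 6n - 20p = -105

infinitely many solutions

Row-reduce:
R1 ← R1 / (16).
R2 ← R2 − 1·R1.
R2 ← R2 / (11/2).
R1 ← R1 − 1/2·R2.
Rank is 2 with 3 unknowns, leaving p free.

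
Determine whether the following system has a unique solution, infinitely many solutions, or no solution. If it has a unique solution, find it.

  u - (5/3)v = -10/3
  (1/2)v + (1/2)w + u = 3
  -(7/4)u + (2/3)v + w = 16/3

u = 0, v = 2, w = 4

Row-reduce the augmented matrix:
R2 ← R2 − 1·R1.
R3 ← R3 + 7/4·R1.
R2 ← R2 / (13/6).
R1 ← R1 + 5/3·R2.
R3 ← R3 + 9/4·R2.
R3 ← R3 / (79/52).
R1 ← R1 − 5/13·R3.
R2 ← R2 − 3/13·R3.
Reading off the reduced rows gives u = 0, v = 2, w = 4.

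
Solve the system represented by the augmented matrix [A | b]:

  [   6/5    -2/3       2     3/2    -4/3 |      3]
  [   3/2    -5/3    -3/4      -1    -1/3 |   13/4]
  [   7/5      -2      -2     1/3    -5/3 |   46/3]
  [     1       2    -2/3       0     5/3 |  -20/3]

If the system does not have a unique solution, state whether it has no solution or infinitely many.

Row-reduce:
R1 ← R1 / (6/5).
R2 ← R2 − 3/2·R1.
R3 ← R3 − 7/5·R1.
R4 ← R4 − 1·R1.
R2 ← R2 / (-5/6).
R1 ← R1 + 5/9·R2.
R3 ← R3 + 11/9·R2.
R4 ← R4 − 23/9·R2.
R3 ← R3 / (13/30).
R1 ← R1 − 23/6·R3.
R2 ← R2 − 39/10·R3.
R4 ← R4 + 123/10·R3.
R4 ← R4 / (2707/39).
R1 ← R1 + 1685/78·R4.
R2 ← R2 + 87/4·R4.
R3 ← R3 − 84/13·R4.
Rank is 4 with 5 unknowns, leaving x_5 free.

infinitely many solutions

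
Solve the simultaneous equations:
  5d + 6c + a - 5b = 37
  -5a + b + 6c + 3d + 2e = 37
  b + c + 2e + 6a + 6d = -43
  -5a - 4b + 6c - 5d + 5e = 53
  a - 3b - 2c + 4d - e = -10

Row-reduce the augmented matrix:
R2 ← R2 + 5·R1.
R3 ← R3 − 6·R1.
R4 ← R4 + 5·R1.
R5 ← R5 − 1·R1.
R2 ← R2 / (-24).
R1 ← R1 + 5·R2.
R3 ← R3 − 31·R2.
R4 ← R4 + 29·R2.
R5 ← R5 − 2·R2.
R3 ← R3 / (23/2).
R1 ← R1 + 3/2·R3.
R2 ← R2 + 3/2·R3.
R4 ← R4 + 15/2·R3.
R5 ← R5 + 5·R3.
R4 ← R4 / (-407/69).
R1 ← R1 − 52/69·R4.
R2 ← R2 − 29/69·R4.
R3 ← R3 − 73/69·R4.
R5 ← R5 − 457/69·R4.
R5 ← R5 / (6037/814).
R1 ← R1 − 727/814·R5.
R2 ← R2 − 371/407·R5.
R3 ← R3 − 569/407·R5.
R4 ← R4 + 769/814·R5.
Reading off the reduced rows gives a = -4, b = -3, c = 6, d = -2, e = -5.

a = -4, b = -3, c = 6, d = -2, e = -5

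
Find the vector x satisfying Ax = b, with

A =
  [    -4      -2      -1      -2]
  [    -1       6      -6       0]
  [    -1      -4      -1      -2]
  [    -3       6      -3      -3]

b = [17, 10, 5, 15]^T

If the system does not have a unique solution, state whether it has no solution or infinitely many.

Row-reduce the augmented matrix:
R1 ← R1 / (-4).
R2 ← R2 + 1·R1.
R3 ← R3 + 1·R1.
R4 ← R4 + 3·R1.
R2 ← R2 / (13/2).
R1 ← R1 − 1/2·R2.
R3 ← R3 + 7/2·R2.
R4 ← R4 − 15/2·R2.
R3 ← R3 / (-50/13).
R1 ← R1 − 9/13·R3.
R2 ← R2 + 23/26·R3.
R4 ← R4 − 57/13·R3.
R4 ← R4 / (-87/25).
R1 ← R1 − 6/25·R4.
R2 ← R2 − 9/25·R4.
R3 ← R3 − 8/25·R4.
Reading off the reduced rows gives x_1 = -4, x_2 = 0, x_3 = -1, x_4 = 0.

x_1 = -4, x_2 = 0, x_3 = -1, x_4 = 0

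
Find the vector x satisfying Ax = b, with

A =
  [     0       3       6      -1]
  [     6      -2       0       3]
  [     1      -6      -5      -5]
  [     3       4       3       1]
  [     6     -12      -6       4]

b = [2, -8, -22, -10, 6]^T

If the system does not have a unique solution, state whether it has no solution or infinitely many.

no solution

Row-reduce:
Swap R1 and R2.
R1 ← R1 / (6).
R3 ← R3 − 1·R1.
R4 ← R4 − 3·R1.
R5 ← R5 − 6·R1.
R2 ← R2 / (3).
R1 ← R1 + 1/3·R2.
R3 ← R3 + 17/3·R2.
R4 ← R4 − 5·R2.
R5 ← R5 + 10·R2.
R3 ← R3 / (19/3).
R1 ← R1 − 2/3·R3.
R2 ← R2 − 2·R3.
R4 ← R4 + 7·R3.
R5 ← R5 − 14·R3.
R4 ← R4 / (-7).
R1 ← R1 − 7/6·R4.
R2 ← R2 − 2·R4.
R3 ← R3 + 7/6·R4.
R5 ← R5 − 14·R4.
Row 5 reduces to 0 = 2, a contradiction. The system is inconsistent.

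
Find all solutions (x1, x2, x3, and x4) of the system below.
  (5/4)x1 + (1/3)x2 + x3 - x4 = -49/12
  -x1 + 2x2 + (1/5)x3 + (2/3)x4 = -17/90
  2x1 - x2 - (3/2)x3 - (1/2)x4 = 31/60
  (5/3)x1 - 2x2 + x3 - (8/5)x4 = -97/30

x1 = -6/5, x2 = -3/4, x3 = -5/3, x4 = 2/3

Row-reduce the augmented matrix:
R1 ← R1 / (5/4).
R2 ← R2 + 1·R1.
R3 ← R3 − 2·R1.
R4 ← R4 − 5/3·R1.
R2 ← R2 / (34/15).
R1 ← R1 − 4/15·R2.
R3 ← R3 + 23/15·R2.
R4 ← R4 + 22/9·R2.
R3 ← R3 / (-206/85).
R1 ← R1 − 58/85·R3.
R2 ← R2 − 15/34·R3.
R4 ← R4 − 38/51·R3.
R4 ← R4 / (-1/10).
R1 ← R1 + 1/2·R4.
R2 ← R2 − 1/8·R4.
R3 ← R3 + 5/12·R4.
Reading off the reduced rows gives x1 = -6/5, x2 = -3/4, x3 = -5/3, x4 = 2/3.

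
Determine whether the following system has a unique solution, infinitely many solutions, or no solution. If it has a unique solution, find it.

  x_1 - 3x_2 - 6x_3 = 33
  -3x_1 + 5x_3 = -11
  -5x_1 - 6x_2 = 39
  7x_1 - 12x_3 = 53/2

Row-reduce:
R2 ← R2 + 3·R1.
R3 ← R3 + 5·R1.
R4 ← R4 − 7·R1.
R2 ← R2 / (-9).
R1 ← R1 + 3·R2.
R3 ← R3 + 21·R2.
R4 ← R4 − 21·R2.
R3 ← R3 / (1/3).
R1 ← R1 + 5/3·R3.
R2 ← R2 − 13/9·R3.
R4 ← R4 + 1/3·R3.
Row 4 reduces to 0 = -1/2, a contradiction. The system is inconsistent.

no solution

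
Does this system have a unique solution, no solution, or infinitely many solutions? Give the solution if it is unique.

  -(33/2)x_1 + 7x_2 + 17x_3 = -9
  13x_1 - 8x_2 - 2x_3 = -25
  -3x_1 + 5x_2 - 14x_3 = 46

Row-reduce:
R1 ← R1 / (-33/2).
R2 ← R2 − 13·R1.
R3 ← R3 + 3·R1.
R2 ← R2 / (-82/33).
R1 ← R1 + 14/33·R2.
R3 ← R3 − 41/11·R2.
Row 3 reduces to 0 = -1/2, a contradiction. The system is inconsistent.

no solution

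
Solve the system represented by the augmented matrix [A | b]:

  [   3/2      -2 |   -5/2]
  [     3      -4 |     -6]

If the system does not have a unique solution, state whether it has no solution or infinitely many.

no solution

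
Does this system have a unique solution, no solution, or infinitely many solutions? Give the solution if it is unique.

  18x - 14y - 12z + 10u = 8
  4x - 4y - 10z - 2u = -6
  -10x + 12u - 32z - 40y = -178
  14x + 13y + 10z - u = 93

infinitely many solutions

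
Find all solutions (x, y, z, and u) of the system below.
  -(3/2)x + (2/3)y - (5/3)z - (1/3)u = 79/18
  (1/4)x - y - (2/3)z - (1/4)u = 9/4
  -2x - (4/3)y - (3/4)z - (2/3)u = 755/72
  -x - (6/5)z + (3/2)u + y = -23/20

x = -3, y = -9/4, z = -1/2, u = -5/3

Row-reduce the augmented matrix:
R1 ← R1 / (-3/2).
R2 ← R2 − 1/4·R1.
R3 ← R3 + 2·R1.
R4 ← R4 + 1·R1.
R2 ← R2 / (-8/9).
R1 ← R1 + 4/9·R2.
R3 ← R3 + 20/9·R2.
R4 ← R4 − 5/9·R2.
R3 ← R3 / (23/6).
R1 ← R1 − 19/12·R3.
R2 ← R2 − 17/16·R3.
R4 ← R4 + 163/240·R3.
R4 ← R4 / (35929/22080).
R1 ← R1 − 167/1104·R4.
R2 ← R2 − 285/1472·R4.
R3 ← R3 − 13/92·R4.
Reading off the reduced rows gives x = -3, y = -9/4, z = -1/2, u = -5/3.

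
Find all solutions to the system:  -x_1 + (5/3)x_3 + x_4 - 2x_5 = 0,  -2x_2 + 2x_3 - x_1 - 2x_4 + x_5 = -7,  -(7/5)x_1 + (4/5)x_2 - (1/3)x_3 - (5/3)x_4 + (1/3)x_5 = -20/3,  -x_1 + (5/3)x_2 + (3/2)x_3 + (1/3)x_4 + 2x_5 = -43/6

Row-reduce:
R1 ← R1 / (-1).
R2 ← R2 + 1·R1.
R3 ← R3 + 7/5·R1.
R4 ← R4 + 1·R1.
R2 ← R2 / (-2).
R3 ← R3 − 4/5·R2.
R4 ← R4 − 5/3·R2.
R3 ← R3 / (-38/15).
R1 ← R1 + 5/3·R3.
R2 ← R2 + 1/6·R3.
R4 ← R4 − 1/9·R3.
R4 ← R4 / (-1147/342).
R1 ← R1 − 103/57·R4.
R2 ← R2 − 203/114·R4.
R3 ← R3 − 32/19·R4.
Rank is 4 with 5 unknowns, leaving x_5 free.

infinitely many solutions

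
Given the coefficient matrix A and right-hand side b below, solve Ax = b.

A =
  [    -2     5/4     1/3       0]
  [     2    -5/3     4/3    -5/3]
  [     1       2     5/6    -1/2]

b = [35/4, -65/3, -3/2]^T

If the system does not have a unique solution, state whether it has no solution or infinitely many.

Row-reduce:
R1 ← R1 / (-2).
R2 ← R2 − 2·R1.
R3 ← R3 − 1·R1.
R2 ← R2 / (-5/12).
R1 ← R1 + 5/8·R2.
R3 ← R3 − 21/8·R2.
R3 ← R3 / (23/2).
R1 ← R1 + 8/3·R3.
R2 ← R2 + 4·R3.
Rank is 3 with 4 unknowns, leaving x_4 free.

infinitely many solutions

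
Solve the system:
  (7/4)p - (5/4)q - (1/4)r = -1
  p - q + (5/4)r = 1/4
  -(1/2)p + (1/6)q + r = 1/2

no solution

Row-reduce:
R1 ← R1 / (7/4).
R2 ← R2 − 1·R1.
R3 ← R3 + 1/2·R1.
R2 ← R2 / (-2/7).
R1 ← R1 + 5/7·R2.
R3 ← R3 + 4/21·R2.
Row 3 reduces to 0 = -1/3, a contradiction. The system is inconsistent.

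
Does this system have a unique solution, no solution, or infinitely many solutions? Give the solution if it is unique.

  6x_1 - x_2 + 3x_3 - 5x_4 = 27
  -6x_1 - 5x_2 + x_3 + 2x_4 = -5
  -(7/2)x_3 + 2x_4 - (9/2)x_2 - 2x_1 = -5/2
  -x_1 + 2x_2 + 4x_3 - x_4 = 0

infinitely many solutions

Row-reduce:
R1 ← R1 / (6).
R2 ← R2 + 6·R1.
R3 ← R3 + 2·R1.
R4 ← R4 + 1·R1.
R2 ← R2 / (-6).
R1 ← R1 + 1/6·R2.
R3 ← R3 + 29/6·R2.
R4 ← R4 − 11/6·R2.
R3 ← R3 / (-103/18).
R1 ← R1 − 7/18·R3.
R2 ← R2 + 2/3·R3.
R4 ← R4 − 103/18·R3.
Rank is 3 with 4 unknowns, leaving x_4 free.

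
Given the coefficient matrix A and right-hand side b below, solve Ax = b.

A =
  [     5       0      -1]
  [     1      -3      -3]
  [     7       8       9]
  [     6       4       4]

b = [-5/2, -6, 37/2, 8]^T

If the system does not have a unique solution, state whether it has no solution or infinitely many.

Row-reduce the augmented matrix:
R1 ← R1 / (5).
R2 ← R2 − 1·R1.
R3 ← R3 − 7·R1.
R4 ← R4 − 6·R1.
R2 ← R2 / (-3).
R3 ← R3 − 8·R2.
R4 ← R4 − 4·R2.
R3 ← R3 / (44/15).
R1 ← R1 + 1/5·R3.
R2 ← R2 − 14/15·R3.
R4 ← R4 − 22/15·R3.
R4 reduces to 0 = 0, so the extra equation is consistent.
Reading off the reduced rows gives x_1 = 0, x_2 = -1/2, x_3 = 5/2.

x_1 = 0, x_2 = -1/2, x_3 = 5/2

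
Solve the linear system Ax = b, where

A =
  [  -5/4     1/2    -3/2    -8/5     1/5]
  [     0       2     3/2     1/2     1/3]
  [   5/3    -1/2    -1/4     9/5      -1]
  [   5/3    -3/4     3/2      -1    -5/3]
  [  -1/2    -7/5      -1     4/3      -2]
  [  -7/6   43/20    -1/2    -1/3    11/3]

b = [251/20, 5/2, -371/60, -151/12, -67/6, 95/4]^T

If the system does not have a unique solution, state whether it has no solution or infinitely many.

x_1 = 1, x_2 = 5, x_3 = -5, x_4 = -2, x_5 = 3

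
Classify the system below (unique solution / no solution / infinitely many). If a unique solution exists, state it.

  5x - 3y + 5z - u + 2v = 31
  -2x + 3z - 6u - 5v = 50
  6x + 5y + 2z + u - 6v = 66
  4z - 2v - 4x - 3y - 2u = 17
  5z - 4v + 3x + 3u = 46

Row-reduce the augmented matrix:
R1 ← R1 / (5).
R2 ← R2 + 2·R1.
R3 ← R3 − 6·R1.
R4 ← R4 + 4·R1.
R5 ← R5 − 3·R1.
R2 ← R2 / (-6/5).
R1 ← R1 + 3/5·R2.
R3 ← R3 − 43/5·R2.
R4 ← R4 + 27/5·R2.
R5 ← R5 − 9/5·R2.
R3 ← R3 / (191/6).
R1 ← R1 + 3/2·R3.
R2 ← R2 + 25/6·R3.
R4 ← R4 + 29/2·R3.
R5 ← R5 − 19/2·R3.
R4 ← R4 / (1167/191).
R1 ← R1 − 180/191·R4.
R2 ← R2 + 73/191·R4.
R3 ← R3 + 262/191·R4.
R5 ← R5 − 1343/191·R4.
R5 ← R5 / (-1306/1167).
R1 ← R1 − 209/389·R5.
R2 ← R2 + 1726/1167·R5.
R3 ← R3 + 1159/1167·R5.
R4 ← R4 − 184/1167·R5.
Reading off the reduced rows gives x = 3, y = 3, z = 6, u = -3, v = -4.

x = 3, y = 3, z = 6, u = -3, v = -4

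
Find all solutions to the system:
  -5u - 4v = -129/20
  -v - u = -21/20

u = 9/4, v = -6/5

Row-reduce the augmented matrix:
R1 ← R1 / (-5).
R2 ← R2 + 1·R1.
R2 ← R2 / (-1/5).
R1 ← R1 − 4/5·R2.
Reading off the reduced rows gives u = 9/4, v = -6/5.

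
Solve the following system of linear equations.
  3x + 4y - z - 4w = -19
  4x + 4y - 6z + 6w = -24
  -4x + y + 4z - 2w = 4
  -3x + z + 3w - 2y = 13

Row-reduce the augmented matrix:
R1 ← R1 / (3).
R2 ← R2 − 4·R1.
R3 ← R3 + 4·R1.
R4 ← R4 + 3·R1.
R2 ← R2 / (-4/3).
R1 ← R1 − 4/3·R2.
R3 ← R3 − 19/3·R2.
R4 ← R4 − 2·R2.
R3 ← R3 / (-39/2).
R1 ← R1 + 5·R3.
R2 ← R2 − 7/2·R3.
R4 ← R4 + 7·R3.
R4 ← R4 / (-9/13).
R1 ← R1 + 25/13·R4.
R2 ← R2 + 2/13·R4.
R3 ← R3 + 31/13·R4.
Reading off the reduced rows gives x = -5, y = -4, z = -4, w = -2.

x = -5, y = -4, z = -4, w = -2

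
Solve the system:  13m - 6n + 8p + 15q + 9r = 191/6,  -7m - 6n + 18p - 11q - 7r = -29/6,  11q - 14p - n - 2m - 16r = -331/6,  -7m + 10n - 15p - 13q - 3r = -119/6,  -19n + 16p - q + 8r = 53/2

Row-reduce the augmented matrix:
R1 ← R1 / (13).
R2 ← R2 + 7·R1.
R3 ← R3 + 2·R1.
R4 ← R4 + 7·R1.
R2 ← R2 / (-120/13).
R1 ← R1 + 6/13·R2.
R3 ← R3 + 25/13·R2.
R4 ← R4 − 88/13·R2.
R5 ← R5 + 19·R2.
R3 ← R3 / (-209/12).
R1 ← R1 + 1/2·R3.
R2 ← R2 + 29/12·R3.
R4 ← R4 − 17/3·R3.
R5 ← R5 + 359/12·R3.
R4 ← R4 / (-2653/1045).
R1 ← R1 − 941/1045·R4.
R2 ← R2 + 1687/1045·R4.
R3 ← R3 + 167/209·R4.
R5 ← R5 + 19738/1045·R4.
R5 ← R5 / (183258/2653).
R1 ← R1 + 885/2653·R5.
R2 ← R2 − 1880/379·R5.
R3 ← R3 − 5784/2653·R5.
R4 ← R4 − 4538/2653·R5.
Reading off the reduced rows gives m = 1/3, n = 1/2, p = 1, q = 0, r = 5/2.

m = 1/3, n = 1/2, p = 1, q = 0, r = 5/2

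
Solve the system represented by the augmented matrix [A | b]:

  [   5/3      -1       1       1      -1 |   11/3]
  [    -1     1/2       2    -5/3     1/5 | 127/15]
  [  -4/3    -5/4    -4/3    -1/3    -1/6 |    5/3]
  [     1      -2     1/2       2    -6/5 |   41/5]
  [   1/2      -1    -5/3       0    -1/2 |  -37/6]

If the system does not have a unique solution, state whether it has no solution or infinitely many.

Row-reduce the augmented matrix:
R1 ← R1 / (5/3).
R2 ← R2 + 1·R1.
R3 ← R3 + 4/3·R1.
R4 ← R4 − 1·R1.
R5 ← R5 − 1/2·R1.
R2 ← R2 / (-1/10).
R1 ← R1 + 3/5·R2.
R3 ← R3 + 41/20·R2.
R4 ← R4 + 7/5·R2.
R5 ← R5 + 7/10·R2.
R3 ← R3 / (-323/6).
R1 ← R1 + 15·R3.
R2 ← R2 + 26·R3.
R4 ← R4 + 73/2·R3.
R5 ← R5 + 121/6·R3.
R4 ← R4 / (1154/969).
R1 ← R1 − 251/323·R4.
R2 ← R2 + 116/969·R4.
R3 ← R3 + 134/323·R4.
R5 ← R5 + 775/646·R4.
R5 ← R5 / (-923/69240).
R1 ← R1 + 3207/11540·R5.
R2 ← R2 − 1489/2885·R5.
R3 ← R3 + 583/5770·R5.
R4 ← R4 − 927/11540·R5.
Reading off the reduced rows gives x_1 = -5, x_2 = 0, x_3 = 4, x_4 = 2, x_5 = -6.

x_1 = -5, x_2 = 0, x_3 = 4, x_4 = 2, x_5 = -6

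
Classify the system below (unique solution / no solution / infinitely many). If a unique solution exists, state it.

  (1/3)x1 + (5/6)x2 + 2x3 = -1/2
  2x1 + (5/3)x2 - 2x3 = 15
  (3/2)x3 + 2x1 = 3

Row-reduce the augmented matrix:
R1 ← R1 / (1/3).
R2 ← R2 − 2·R1.
R3 ← R3 − 2·R1.
R2 ← R2 / (-10/3).
R1 ← R1 − 5/2·R2.
R3 ← R3 + 5·R2.
R3 ← R3 / (21/2).
R1 ← R1 + 9/2·R3.
R2 ← R2 − 21/5·R3.
Reading off the reduced rows gives x1 = 3, x2 = 3, x3 = -2.

x1 = 3, x2 = 3, x3 = -2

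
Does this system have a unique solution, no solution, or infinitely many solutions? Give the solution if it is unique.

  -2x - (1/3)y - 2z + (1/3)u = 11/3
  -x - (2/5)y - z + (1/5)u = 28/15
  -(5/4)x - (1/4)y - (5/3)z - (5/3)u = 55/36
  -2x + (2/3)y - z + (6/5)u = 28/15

Row-reduce the augmented matrix:
R1 ← R1 / (-2).
R2 ← R2 + 1·R1.
R3 ← R3 + 5/4·R1.
R4 ← R4 + 2·R1.
R2 ← R2 / (-7/30).
R1 ← R1 − 1/6·R2.
R3 ← R3 + 1/24·R2.
R4 ← R4 − 1·R2.
R3 ← R3 / (-5/12).
R1 ← R1 − 1·R3.
R4 ← R4 − 1·R3.
R4 ← R4 / (-368/105).
R1 ← R1 + 163/35·R4.
R2 ← R2 + 1/7·R4.
R3 ← R3 − 158/35·R4.
Reading off the reduced rows gives x = 1, y = 0, z = -8/3, u = 1.

x = 1, y = 0, z = -8/3, u = 1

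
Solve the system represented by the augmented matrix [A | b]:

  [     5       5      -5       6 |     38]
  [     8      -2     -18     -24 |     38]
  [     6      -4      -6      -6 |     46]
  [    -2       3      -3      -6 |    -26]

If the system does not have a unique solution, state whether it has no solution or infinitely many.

Row-reduce:
R1 ← R1 / (5).
R2 ← R2 − 8·R1.
R3 ← R3 − 6·R1.
R4 ← R4 + 2·R1.
R2 ← R2 / (-10).
R1 ← R1 − 1·R2.
R3 ← R3 + 10·R2.
R4 ← R4 − 5·R2.
R3 ← R3 / (10).
R1 ← R1 + 2·R3.
R2 ← R2 − 1·R3.
R4 ← R4 + 10·R3.
Row 4 reduces to 0 = 1, a contradiction. The system is inconsistent.

no solution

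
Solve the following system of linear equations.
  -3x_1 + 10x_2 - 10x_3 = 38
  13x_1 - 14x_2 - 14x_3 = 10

Row-reduce:
R1 ← R1 / (-3).
R2 ← R2 − 13·R1.
R2 ← R2 / (88/3).
R1 ← R1 + 10/3·R2.
Rank is 2 with 3 unknowns, leaving x_3 free.

infinitely many solutions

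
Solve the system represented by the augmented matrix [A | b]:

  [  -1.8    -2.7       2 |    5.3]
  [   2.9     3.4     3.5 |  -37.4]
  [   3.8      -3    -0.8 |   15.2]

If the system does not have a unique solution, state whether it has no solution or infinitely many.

x_1 = -1, x_2 = -5, x_3 = -5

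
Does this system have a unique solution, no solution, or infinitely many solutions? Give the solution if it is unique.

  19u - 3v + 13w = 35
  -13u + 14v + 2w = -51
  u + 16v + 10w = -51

u = -1, v = -5, w = 3

Row-reduce the augmented matrix:
R1 ← R1 / (19).
R2 ← R2 + 13·R1.
R3 ← R3 − 1·R1.
R2 ← R2 / (227/19).
R1 ← R1 + 3/19·R2.
R3 ← R3 − 307/19·R2.
R3 ← R3 / (-1230/227).
R1 ← R1 − 188/227·R3.
R2 ← R2 − 207/227·R3.
Reading off the reduced rows gives u = -1, v = -5, w = 3.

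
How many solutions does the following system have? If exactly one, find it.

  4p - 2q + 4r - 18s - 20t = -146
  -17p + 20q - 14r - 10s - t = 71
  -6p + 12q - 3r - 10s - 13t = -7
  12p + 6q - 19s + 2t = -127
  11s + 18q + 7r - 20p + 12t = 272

p = -5, q = 4, r = 3, s = 5, t = 2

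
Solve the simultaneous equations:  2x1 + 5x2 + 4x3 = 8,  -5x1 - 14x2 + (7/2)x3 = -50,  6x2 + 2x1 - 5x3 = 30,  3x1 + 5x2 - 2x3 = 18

no solution

Row-reduce:
R1 ← R1 / (2).
R2 ← R2 + 5·R1.
R3 ← R3 − 2·R1.
R4 ← R4 − 3·R1.
R2 ← R2 / (-3/2).
R1 ← R1 − 5/2·R2.
R3 ← R3 − 1·R2.
R4 ← R4 + 5/2·R2.
Swap R3 and R4.
R3 ← R3 / (-61/2).
R1 ← R1 − 49/2·R3.
R2 ← R2 + 9·R3.
Row 4 reduces to 0 = 2, a contradiction. The system is inconsistent.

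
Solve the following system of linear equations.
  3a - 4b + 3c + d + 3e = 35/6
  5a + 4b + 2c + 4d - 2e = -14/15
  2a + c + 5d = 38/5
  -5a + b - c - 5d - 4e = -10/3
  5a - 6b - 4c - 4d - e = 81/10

a = -1/5, b = -7/3, c = 0, d = 8/5, e = -3/2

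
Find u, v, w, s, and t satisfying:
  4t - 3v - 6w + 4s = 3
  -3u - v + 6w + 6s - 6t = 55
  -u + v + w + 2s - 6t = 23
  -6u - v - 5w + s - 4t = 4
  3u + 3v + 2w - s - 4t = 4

u = 0, v = -1, w = 2, s = 5, t = -2

Row-reduce the augmented matrix:
Swap R1 and R2.
R1 ← R1 / (-3).
R3 ← R3 + 1·R1.
R4 ← R4 + 6·R1.
R5 ← R5 − 3·R1.
R2 ← R2 / (-3).
R1 ← R1 − 1/3·R2.
R3 ← R3 − 4/3·R2.
R4 ← R4 − 1·R2.
R5 ← R5 − 2·R2.
R3 ← R3 / (-11/3).
R1 ← R1 + 8/3·R3.
R2 ← R2 − 2·R3.
R4 ← R4 + 19·R3.
R5 ← R5 − 4·R3.
R4 ← R4 / (-623/33).
R1 ← R1 + 94/33·R4.
R2 ← R2 + 4/11·R4.
R3 ← R3 + 16/33·R4.
R5 ← R5 − 317/33·R4.
R5 ← R5 / (530/623).
R1 ← R1 − 570/623·R5.
R2 ← R2 + 1836/623·R5.
R3 ← R3 − 44/623·R5.
R4 ← R4 + 688/623·R5.
Reading off the reduced rows gives u = 0, v = -1, w = 2, s = 5, t = -2.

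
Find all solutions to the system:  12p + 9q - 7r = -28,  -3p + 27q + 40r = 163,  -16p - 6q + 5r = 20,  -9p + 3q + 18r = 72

Row-reduce:
R1 ← R1 / (12).
R2 ← R2 + 3·R1.
R3 ← R3 + 16·R1.
R4 ← R4 + 9·R1.
R2 ← R2 / (117/4).
R1 ← R1 − 3/4·R2.
R3 ← R3 − 6·R2.
R4 ← R4 − 39/4·R2.
R3 ← R3 / (-475/39).
R1 ← R1 + 61/39·R3.
R2 ← R2 − 17/13·R3.
Row 4 reduces to 0 = -1, a contradiction. The system is inconsistent.

no solution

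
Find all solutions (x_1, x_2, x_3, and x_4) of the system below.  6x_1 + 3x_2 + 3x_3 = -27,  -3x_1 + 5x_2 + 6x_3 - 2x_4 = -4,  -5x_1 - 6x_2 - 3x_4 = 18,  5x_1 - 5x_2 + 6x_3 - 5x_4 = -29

x_1 = -3, x_2 = 1, x_3 = -4, x_4 = -3

Row-reduce the augmented matrix:
R1 ← R1 / (6).
R2 ← R2 + 3·R1.
R3 ← R3 + 5·R1.
R4 ← R4 − 5·R1.
R2 ← R2 / (13/2).
R1 ← R1 − 1/2·R2.
R3 ← R3 + 7/2·R2.
R4 ← R4 + 15/2·R2.
R3 ← R3 / (85/13).
R1 ← R1 + 1/13·R3.
R2 ← R2 − 15/13·R3.
R4 ← R4 − 158/13·R3.
R4 ← R4 / (23/85).
R1 ← R1 − 9/85·R4.
R2 ← R2 − 7/17·R4.
R3 ← R3 + 53/85·R4.
Reading off the reduced rows gives x_1 = -3, x_2 = 1, x_3 = -4, x_4 = -3.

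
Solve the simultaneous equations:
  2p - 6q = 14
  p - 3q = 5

no solution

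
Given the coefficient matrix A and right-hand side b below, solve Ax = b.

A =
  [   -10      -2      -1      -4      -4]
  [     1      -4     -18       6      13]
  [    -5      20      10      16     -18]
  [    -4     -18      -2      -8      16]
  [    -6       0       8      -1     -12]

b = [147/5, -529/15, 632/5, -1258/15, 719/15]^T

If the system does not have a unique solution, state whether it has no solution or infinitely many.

Row-reduce the augmented matrix:
R1 ← R1 / (-10).
R2 ← R2 − 1·R1.
R3 ← R3 + 5·R1.
R4 ← R4 + 4·R1.
R5 ← R5 + 6·R1.
R2 ← R2 / (-21/5).
R1 ← R1 − 1/5·R2.
R3 ← R3 − 21·R2.
R4 ← R4 + 86/5·R2.
R5 ← R5 − 6/5·R2.
R3 ← R3 / (-80).
R1 ← R1 + 16/21·R3.
R2 ← R2 − 181/42·R3.
R4 ← R4 − 1523/21·R3.
R5 ← R5 − 24/7·R3.
R4 ← R4 / (3463/280).
R1 ← R1 − 8/35·R4.
R2 ← R2 − 641/560·R4.
R3 ← R3 + 23/40·R4.
R5 ← R5 − 174/35·R4.
R5 ← R5 / (-51569/6926).
R1 ← R1 − 1362/3463·R5.
R2 ← R2 + 4380/3463·R5.
R3 ← R3 + 1946/10389·R5.
R4 ← R4 − 14461/20778·R5.
Reading off the reduced rows gives x_1 = -8/3, x_2 = 2, x_3 = -1/3, x_4 = 7/5, x_5 = -3.

x_1 = -8/3, x_2 = 2, x_3 = -1/3, x_4 = 7/5, x_5 = -3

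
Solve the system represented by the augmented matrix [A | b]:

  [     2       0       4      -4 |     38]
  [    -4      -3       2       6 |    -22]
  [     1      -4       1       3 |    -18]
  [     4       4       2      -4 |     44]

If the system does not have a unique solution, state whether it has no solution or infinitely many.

Row-reduce the augmented matrix:
R1 ← R1 / (2).
R2 ← R2 + 4·R1.
R3 ← R3 − 1·R1.
R4 ← R4 − 4·R1.
R2 ← R2 / (-3).
R3 ← R3 + 4·R2.
R4 ← R4 − 4·R2.
R3 ← R3 / (-43/3).
R1 ← R1 − 2·R3.
R2 ← R2 + 10/3·R3.
R4 ← R4 − 22/3·R3.
R4 ← R4 / (226/43).
R1 ← R1 + 40/43·R4.
R2 ← R2 + 48/43·R4.
R3 ← R3 + 23/43·R4.
Reading off the reduced rows gives x_1 = 1, x_2 = 4, x_3 = 6, x_4 = -3.

x_1 = 1, x_2 = 4, x_3 = 6, x_4 = -3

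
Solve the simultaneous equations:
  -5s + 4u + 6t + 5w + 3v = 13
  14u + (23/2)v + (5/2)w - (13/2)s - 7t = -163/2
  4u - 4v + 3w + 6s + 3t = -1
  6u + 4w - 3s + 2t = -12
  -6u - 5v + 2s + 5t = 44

Row-reduce:
R1 ← R1 / (4).
R2 ← R2 − 14·R1.
R3 ← R3 − 4·R1.
R4 ← R4 − 6·R1.
R5 ← R5 + 6·R1.
R1 ← R1 − 3/4·R2.
R3 ← R3 + 7·R2.
R4 ← R4 + 9/2·R2.
R5 ← R5 + 1/2·R2.
R3 ← R3 / (-107).
R1 ← R1 − 25/2·R3.
R2 ← R2 + 15·R3.
R4 ← R4 + 71·R3.
R4 ← R4 / (-470/107).
R1 ← R1 − 167/214·R4.
R2 ← R2 + 143/107·R4.
R3 ← R3 + 88/107·R4.
Rank is 4 with 5 unknowns, leaving t free.

infinitely many solutions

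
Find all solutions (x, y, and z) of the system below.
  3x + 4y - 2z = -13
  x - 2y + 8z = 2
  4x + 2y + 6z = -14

no solution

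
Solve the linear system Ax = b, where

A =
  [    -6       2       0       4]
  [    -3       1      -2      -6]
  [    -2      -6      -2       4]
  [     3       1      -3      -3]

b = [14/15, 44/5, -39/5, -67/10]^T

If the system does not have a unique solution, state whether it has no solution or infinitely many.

x_1 = -4/3, x_2 = -1/5, x_3 = 5/2, x_4 = -5/3

Row-reduce the augmented matrix:
R1 ← R1 / (-6).
R2 ← R2 + 3·R1.
R3 ← R3 + 2·R1.
R4 ← R4 − 3·R1.
Swap R2 and R3.
R2 ← R2 / (-20/3).
R1 ← R1 + 1/3·R2.
R4 ← R4 − 2·R2.
R3 ← R3 / (-2).
R1 ← R1 − 1/10·R3.
R2 ← R2 − 3/10·R3.
R4 ← R4 + 18/5·R3.
R4 ← R4 / (71/5).
R1 ← R1 + 6/5·R4.
R2 ← R2 + 8/5·R4.
R3 ← R3 − 4·R4.
Reading off the reduced rows gives x_1 = -4/3, x_2 = -1/5, x_3 = 5/2, x_4 = -5/3.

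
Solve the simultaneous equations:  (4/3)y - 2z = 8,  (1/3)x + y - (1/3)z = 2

Row-reduce:
Swap R1 and R2.
R1 ← R1 / (1/3).
R2 ← R2 / (4/3).
R1 ← R1 − 3·R2.
Rank is 2 with 3 unknowns, leaving z free.

infinitely many solutions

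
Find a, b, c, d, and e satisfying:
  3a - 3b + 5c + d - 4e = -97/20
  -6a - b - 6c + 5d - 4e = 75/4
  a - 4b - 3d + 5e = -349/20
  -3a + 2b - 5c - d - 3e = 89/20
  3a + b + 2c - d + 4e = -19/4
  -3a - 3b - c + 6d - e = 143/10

a = -1, b = 9/5, c = 0, d = 11/4, e = -1/5

Row-reduce the augmented matrix:
R1 ← R1 / (3).
R2 ← R2 + 6·R1.
R3 ← R3 − 1·R1.
R4 ← R4 + 3·R1.
R5 ← R5 − 3·R1.
R6 ← R6 + 3·R1.
R2 ← R2 / (-7).
R1 ← R1 + 1·R2.
R3 ← R3 + 3·R2.
R4 ← R4 + 1·R2.
R5 ← R5 − 4·R2.
R6 ← R6 + 6·R2.
R3 ← R3 / (-71/21).
R1 ← R1 − 23/21·R3.
R2 ← R2 + 4/7·R3.
R4 ← R4 + 4/7·R3.
R5 ← R5 + 5/7·R3.
R6 ← R6 − 4/7·R3.
R4 ← R4 / (5/71).
R1 ← R1 + 193/71·R4.
R2 ← R2 − 5/71·R4.
R3 ← R3 − 133/71·R4.
R5 ← R5 − 237/71·R4.
R6 ← R6 + 5/71·R4.
R5 ← R5 / (1706/5).
R1 ← R1 + 1374/5·R5.
R2 ← R2 − 7·R5.
R3 ← R3 − 944/5·R5.
R4 ← R4 + 513/5·R5.
R6 reduces to 0 = 0, so the extra equation is consistent.
Reading off the reduced rows gives a = -1, b = 9/5, c = 0, d = 11/4, e = -1/5.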